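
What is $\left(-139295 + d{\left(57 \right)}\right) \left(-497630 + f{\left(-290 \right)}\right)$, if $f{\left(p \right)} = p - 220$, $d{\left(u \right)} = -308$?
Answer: $69541838420$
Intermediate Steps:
$f{\left(p \right)} = -220 + p$ ($f{\left(p \right)} = p - 220 = -220 + p$)
$\left(-139295 + d{\left(57 \right)}\right) \left(-497630 + f{\left(-290 \right)}\right) = \left(-139295 - 308\right) \left(-497630 - 510\right) = - 139603 \left(-497630 - 510\right) = \left(-139603\right) \left(-498140\right) = 69541838420$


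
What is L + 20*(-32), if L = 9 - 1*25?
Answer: -656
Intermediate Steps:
L = -16 (L = 9 - 25 = -16)
L + 20*(-32) = -16 + 20*(-32) = -16 - 640 = -656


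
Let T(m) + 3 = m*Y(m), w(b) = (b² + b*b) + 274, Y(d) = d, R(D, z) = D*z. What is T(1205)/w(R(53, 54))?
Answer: 726011/8191181 ≈ 0.088633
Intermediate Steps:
w(b) = 274 + 2*b² (w(b) = (b² + b²) + 274 = 2*b² + 274 = 274 + 2*b²)
T(m) = -3 + m² (T(m) = -3 + m*m = -3 + m²)
T(1205)/w(R(53, 54)) = (-3 + 1205²)/(274 + 2*(53*54)²) = (-3 + 1452025)/(274 + 2*2862²) = 1452022/(274 + 2*8191044) = 1452022/(274 + 16382088) = 1452022/16382362 = 1452022*(1/16382362) = 726011/8191181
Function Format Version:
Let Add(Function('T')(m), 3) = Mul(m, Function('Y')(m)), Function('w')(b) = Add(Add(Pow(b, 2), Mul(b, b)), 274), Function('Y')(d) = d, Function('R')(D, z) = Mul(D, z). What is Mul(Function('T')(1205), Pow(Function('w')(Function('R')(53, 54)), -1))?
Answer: Rational(726011, 8191181) ≈ 0.088633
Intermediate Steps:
Function('w')(b) = Add(274, Mul(2, Pow(b, 2))) (Function('w')(b) = Add(Add(Pow(b, 2), Pow(b, 2)), 274) = Add(Mul(2, Pow(b, 2)), 274) = Add(274, Mul(2, Pow(b, 2))))
Function('T')(m) = Add(-3, Pow(m, 2)) (Function('T')(m) = Add(-3, Mul(m, m)) = Add(-3, Pow(m, 2)))
Mul(Function('T')(1205), Pow(Function('w')(Function('R')(53, 54)), -1)) = Mul(Add(-3, Pow(1205, 2)), Pow(Add(274, Mul(2, Pow(Mul(53, 54), 2))), -1)) = Mul(Add(-3, 1452025), Pow(Add(274, Mul(2, Pow(2862, 2))), -1)) = Mul(1452022, Pow(Add(274, Mul(2, 8191044)), -1)) = Mul(1452022, Pow(Add(274, 16382088), -1)) = Mul(1452022, Pow(16382362, -1)) = Mul(1452022, Rational(1, 16382362)) = Rational(726011, 8191181)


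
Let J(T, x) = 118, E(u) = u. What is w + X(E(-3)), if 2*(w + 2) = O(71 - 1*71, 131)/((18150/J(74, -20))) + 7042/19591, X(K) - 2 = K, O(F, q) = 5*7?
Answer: -17497607/6465030 ≈ -2.7065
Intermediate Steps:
O(F, q) = 35
X(K) = 2 + K
w = -11032577/6465030 (w = -2 + (35/((18150/118)) + 7042/19591)/2 = -2 + (35/((18150*(1/118))) + 7042*(1/19591))/2 = -2 + (35/(9075/59) + 7042/19591)/2 = -2 + (35*(59/9075) + 7042/19591)/2 = -2 + (413/1815 + 7042/19591)/2 = -2 + (½)*(1897483/3232515) = -2 + 1897483/6465030 = -11032577/6465030 ≈ -1.7065)
w + X(E(-3)) = -11032577/6465030 + (2 - 3) = -11032577/6465030 - 1 = -17497607/6465030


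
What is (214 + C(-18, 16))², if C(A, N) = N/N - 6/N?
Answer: 2948089/64 ≈ 46064.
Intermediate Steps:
C(A, N) = 1 - 6/N
(214 + C(-18, 16))² = (214 + (-6 + 16)/16)² = (214 + (1/16)*10)² = (214 + 5/8)² = (1717/8)² = 2948089/64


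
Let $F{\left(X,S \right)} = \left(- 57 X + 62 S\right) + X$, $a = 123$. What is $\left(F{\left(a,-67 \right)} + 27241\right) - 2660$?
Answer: $13539$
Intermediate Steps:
$F{\left(X,S \right)} = - 56 X + 62 S$
$\left(F{\left(a,-67 \right)} + 27241\right) - 2660 = \left(\left(\left(-56\right) 123 + 62 \left(-67\right)\right) + 27241\right) - 2660 = \left(\left(-6888 - 4154\right) + 27241\right) - 2660 = \left(-11042 + 27241\right) - 2660 = 16199 - 2660 = 13539$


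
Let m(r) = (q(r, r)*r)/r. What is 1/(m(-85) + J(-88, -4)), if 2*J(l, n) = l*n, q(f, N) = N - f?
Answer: 1/176 ≈ 0.0056818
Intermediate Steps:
J(l, n) = l*n/2 (J(l, n) = (l*n)/2 = l*n/2)
m(r) = 0 (m(r) = ((r - r)*r)/r = (0*r)/r = 0/r = 0)
1/(m(-85) + J(-88, -4)) = 1/(0 + (1/2)*(-88)*(-4)) = 1/(0 + 176) = 1/176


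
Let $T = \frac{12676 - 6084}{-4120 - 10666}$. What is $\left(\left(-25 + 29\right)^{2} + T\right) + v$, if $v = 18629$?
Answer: $\frac{137839189}{7393} \approx 18645.0$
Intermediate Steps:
$T = - \frac{3296}{7393}$ ($T = \frac{6592}{-14786} = 6592 \left(- \frac{1}{14786}\right) = - \frac{3296}{7393} \approx -0.44583$)
$\left(\left(-25 + 29\right)^{2} + T\right) + v = \left(\left(-25 + 29\right)^{2} - \frac{3296}{7393}\right) + 18629 = \left(4^{2} - \frac{3296}{7393}\right) + 18629 = \left(16 - \frac{3296}{7393}\right) + 18629 = \frac{114992}{7393} + 18629 = \frac{137839189}{7393}$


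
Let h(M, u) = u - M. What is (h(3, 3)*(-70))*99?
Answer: 0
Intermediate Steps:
(h(3, 3)*(-70))*99 = ((3 - 1*3)*(-70))*99 = ((3 - 3)*(-70))*99 = (0*(-70))*99 = 0*99 = 0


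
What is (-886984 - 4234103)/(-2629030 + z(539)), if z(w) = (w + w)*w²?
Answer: -1707029/103517536 ≈ -0.016490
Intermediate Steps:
z(w) = 2*w³ (z(w) = (2*w)*w² = 2*w³)
(-886984 - 4234103)/(-2629030 + z(539)) = (-886984 - 4234103)/(-2629030 + 2*539³) = -5121087/(-2629030 + 2*156590819) = -5121087/(-2629030 + 313181638) = -5121087/310552608 = -5121087*1/310552608 = -1707029/103517536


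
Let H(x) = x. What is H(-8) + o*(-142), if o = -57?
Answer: 8086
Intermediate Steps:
H(-8) + o*(-142) = -8 - 57*(-142) = -8 + 8094 = 8086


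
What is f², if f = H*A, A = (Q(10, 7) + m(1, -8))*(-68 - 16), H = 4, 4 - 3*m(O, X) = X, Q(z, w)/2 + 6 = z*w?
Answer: 1967099904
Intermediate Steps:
Q(z, w) = -12 + 2*w*z (Q(z, w) = -12 + 2*(z*w) = -12 + 2*(w*z) = -12 + 2*w*z)
m(O, X) = 4/3 - X/3
A = -11088 (A = ((-12 + 2*7*10) + (4/3 - ⅓*(-8)))*(-68 - 16) = ((-12 + 140) + (4/3 + 8/3))*(-84) = (128 + 4)*(-84) = 132*(-84) = -11088)
f = -44352 (f = 4*(-11088) = -44352)
f² = (-44352)² = 1967099904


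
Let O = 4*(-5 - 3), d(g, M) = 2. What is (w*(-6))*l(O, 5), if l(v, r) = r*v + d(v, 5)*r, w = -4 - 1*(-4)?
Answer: 0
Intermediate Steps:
w = 0 (w = -4 + 4 = 0)
O = -32 (O = 4*(-8) = -32)
l(v, r) = 2*r + r*v (l(v, r) = r*v + 2*r = 2*r + r*v)
(w*(-6))*l(O, 5) = (0*(-6))*(5*(2 - 32)) = 0*(5*(-30)) = 0*(-150) = 0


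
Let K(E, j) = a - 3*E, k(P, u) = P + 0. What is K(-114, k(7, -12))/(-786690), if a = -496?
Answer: 77/393345 ≈ 0.00019576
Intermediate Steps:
k(P, u) = P
K(E, j) = -496 - 3*E
K(-114, k(7, -12))/(-786690) = (-496 - 3*(-114))/(-786690) = (-496 + 342)*(-1/786690) = -154*(-1/786690) = 77/393345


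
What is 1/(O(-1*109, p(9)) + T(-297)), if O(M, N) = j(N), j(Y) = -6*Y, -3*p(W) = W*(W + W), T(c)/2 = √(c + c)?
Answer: -I/(-324*I + 6*√66) ≈ 0.0030181 - 0.00045406*I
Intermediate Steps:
T(c) = 2*√2*√c (T(c) = 2*√(c + c) = 2*√(2*c) = 2*(√2*√c) = 2*√2*√c)
p(W) = -2*W²/3 (p(W) = -W*(W + W)/3 = -W*2*W/3 = -2*W²/3)
O(M, N) = -6*N
1/(O(-1*109, p(9)) + T(-297)) = 1/(-(-4)*9² + 2*√2*√(-297)) = 1/(-(-4)*81 + 2*√2*(3*I*√33)) = 1/(-6*(-54) + 6*I*√66) = 1/(324 + 6*I*√66)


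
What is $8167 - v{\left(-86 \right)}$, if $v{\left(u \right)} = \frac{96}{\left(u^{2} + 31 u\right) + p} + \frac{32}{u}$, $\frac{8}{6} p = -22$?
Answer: $\frac{3310725863}{405361} \approx 8167.4$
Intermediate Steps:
$p = - \frac{33}{2}$ ($p = \frac{3}{4} \left(-22\right) = - \frac{33}{2} \approx -16.5$)
$v{\left(u \right)} = \frac{32}{u} + \frac{96}{- \frac{33}{2} + u^{2} + 31 u}$ ($v{\left(u \right)} = \frac{96}{\left(u^{2} + 31 u\right) - \frac{33}{2}} + \frac{32}{u} = \frac{96}{- \frac{33}{2} + u^{2} + 31 u} + \frac{32}{u} = \frac{32}{u} + \frac{96}{- \frac{33}{2} + u^{2} + 31 u}$)
$8167 - v{\left(-86 \right)} = 8167 - \frac{32 \left(-33 + 2 \left(-86\right)^{2} + 68 \left(-86\right)\right)}{\left(-86\right) \left(-33 + 2 \left(-86\right)^{2} + 62 \left(-86\right)\right)} = 8167 - 32 \left(- \frac{1}{86}\right) \frac{1}{-33 + 2 \cdot 7396 - 5332} \left(-33 + 2 \cdot 7396 - 5848\right) = 8167 - 32 \left(- \frac{1}{86}\right) \frac{1}{-33 + 14792 - 5332} \left(-33 + 14792 - 5848\right) = 8167 - 32 \left(- \frac{1}{86}\right) \frac{1}{9427} \cdot 8911 = 8167 - - \frac{142576}{405361} = 8167 + \frac{142576}{405361} = \frac{3310725863}{405361}$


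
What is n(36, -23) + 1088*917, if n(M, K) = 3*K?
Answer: 997627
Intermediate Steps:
n(36, -23) + 1088*917 = 3*(-23) + 1088*917 = -69 + 997696 = 997627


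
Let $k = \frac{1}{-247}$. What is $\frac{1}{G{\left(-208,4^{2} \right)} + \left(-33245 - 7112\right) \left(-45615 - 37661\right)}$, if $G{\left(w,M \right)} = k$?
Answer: $\frac{247}{830110074403} \approx 2.9755 \cdot 10^{-10}$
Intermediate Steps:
$k = - \frac{1}{247} \approx -0.0040486$
$G{\left(w,M \right)} = - \frac{1}{247}$
$\frac{1}{G{\left(-208,4^{2} \right)} + \left(-33245 - 7112\right) \left(-45615 - 37661\right)} = \frac{1}{- \frac{1}{247} + \left(-33245 - 7112\right) \left(-45615 - 37661\right)} = \frac{1}{- \frac{1}{247} - -3360769532} = \frac{1}{- \frac{1}{247} + 3360769532} = \frac{1}{\frac{830110074403}{247}} = \frac{247}{830110074403}$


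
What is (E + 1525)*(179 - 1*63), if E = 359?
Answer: 218544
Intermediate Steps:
(E + 1525)*(179 - 1*63) = (359 + 1525)*(179 - 1*63) = 1884*(179 - 63) = 1884*116 = 218544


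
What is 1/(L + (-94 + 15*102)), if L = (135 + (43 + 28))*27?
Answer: 1/6998 ≈ 0.00014290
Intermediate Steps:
L = 5562 (L = (135 + 71)*27 = 206*27 = 5562)
1/(L + (-94 + 15*102)) = 1/(5562 + (-94 + 15*102)) = 1/(5562 + (-94 + 1530)) = 1/(5562 + 1436) = 1/6998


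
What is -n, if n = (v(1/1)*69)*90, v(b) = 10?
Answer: -62100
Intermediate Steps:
n = 62100 (n = (10*69)*90 = 690*90 = 62100)
-n = -1*62100 = -62100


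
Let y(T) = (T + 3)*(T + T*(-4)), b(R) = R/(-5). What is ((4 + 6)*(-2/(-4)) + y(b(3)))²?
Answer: 54289/625 ≈ 86.862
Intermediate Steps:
b(R) = -R/5 (b(R) = R*(-⅕) = -R/5)
y(T) = -3*T*(3 + T) (y(T) = (3 + T)*(T - 4*T) = (3 + T)*(-3*T) = -3*T*(3 + T))
((4 + 6)*(-2/(-4)) + y(b(3)))² = ((4 + 6)*(-2/(-4)) - 3*(-⅕*3)*(3 - ⅕*3))² = (10*(-2*(-¼)) - 3*(-⅗)*(3 - ⅗))² = (10*(½) - 3*(-⅗)*12/5)² = (5 + 108/25)² = (233/25)² = 54289/625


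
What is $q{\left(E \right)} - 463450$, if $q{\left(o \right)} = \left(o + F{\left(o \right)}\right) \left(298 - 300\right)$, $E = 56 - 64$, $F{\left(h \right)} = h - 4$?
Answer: $-463410$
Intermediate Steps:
$F{\left(h \right)} = -4 + h$
$E = -8$
$q{\left(o \right)} = 8 - 4 o$ ($q{\left(o \right)} = \left(o + \left(-4 + o\right)\right) \left(298 - 300\right) = \left(-4 + 2 o\right) \left(-2\right) = 8 - 4 o$)
$q{\left(E \right)} - 463450 = \left(8 - -32\right) - 463450 = \left(8 + 32\right) - 463450 = 40 - 463450 = -463410$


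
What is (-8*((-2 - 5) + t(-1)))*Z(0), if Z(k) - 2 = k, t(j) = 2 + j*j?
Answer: 64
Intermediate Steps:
t(j) = 2 + j**2
Z(k) = 2 + k
(-8*((-2 - 5) + t(-1)))*Z(0) = (-8*((-2 - 5) + (2 + (-1)**2)))*(2 + 0) = -8*(-7 + (2 + 1))*2 = -8*(-7 + 3)*2 = -8*(-4)*2 = 32*2 = 64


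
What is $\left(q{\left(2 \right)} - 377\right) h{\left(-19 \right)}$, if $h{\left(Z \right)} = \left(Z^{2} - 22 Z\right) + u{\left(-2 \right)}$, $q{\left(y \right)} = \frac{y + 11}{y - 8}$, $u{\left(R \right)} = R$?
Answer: $- \frac{589225}{2} \approx -2.9461 \cdot 10^{5}$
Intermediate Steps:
$q{\left(y \right)} = \frac{11 + y}{-8 + y}$
$h{\left(Z \right)} = -2 + Z^{2} - 22 Z$ ($h{\left(Z \right)} = \left(Z^{2} - 22 Z\right) - 2 = -2 + Z^{2} - 22 Z$)
$\left(q{\left(2 \right)} - 377\right) h{\left(-19 \right)} = \left(\frac{11 + 2}{-8 + 2} - 377\right) \left(-2 + \left(-19\right)^{2} - -418\right) = \left(\frac{1}{-6} \cdot 13 - 377\right) \left(-2 + 361 + 418\right) = \left(\left(- \frac{1}{6}\right) 13 - 377\right) 777 = \left(- \frac{13}{6} - 377\right) 777 = \left(- \frac{2275}{6}\right) 777 = - \frac{589225}{2}$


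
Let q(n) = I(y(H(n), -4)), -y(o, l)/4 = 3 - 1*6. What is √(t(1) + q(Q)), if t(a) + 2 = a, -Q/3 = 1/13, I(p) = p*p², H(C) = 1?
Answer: √1727 ≈ 41.557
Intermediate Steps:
y(o, l) = 12 (y(o, l) = -4*(3 - 1*6) = -4*(3 - 6) = -4*(-3) = 12)
I(p) = p³
Q = -3/13 ≈ -0.23077
q(n) = 1728 (q(n) = 12³ = 1728)
t(a) = -2 + a
√(t(1) + q(Q)) = √((-2 + 1) + 1728) = √(-1 + 1728) = √1727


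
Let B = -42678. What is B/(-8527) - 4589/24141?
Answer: 76243015/15834639 ≈ 4.8149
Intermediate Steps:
B/(-8527) - 4589/24141 = -42678/(-8527) - 4589/24141 = -42678*(-1/8527) - 4589*1/24141 = 42678/8527 - 353/1857 = 76243015/15834639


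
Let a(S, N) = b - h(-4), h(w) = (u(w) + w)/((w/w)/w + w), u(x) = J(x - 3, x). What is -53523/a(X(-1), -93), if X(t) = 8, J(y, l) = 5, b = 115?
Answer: -303297/653 ≈ -464.47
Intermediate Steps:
u(x) = 5
h(w) = (5 + w)/(w + 1/w) (h(w) = (5 + w)/((w/w)/w + w) = (5 + w)/(1/w + w) = (5 + w)/(w + 1/w))
a(S, N) = 1959/17 (a(S, N) = 115 - (-4)*(5 - 4)/(1 + (-4)²) = 115 - (-4)/(1 + 16) = 115 - (-4)/17 = 115 - 1*(-4/17) = 115 + 4/17 = 1959/17)
-53523/a(X(-1), -93) = -53523/1959/17 = -53523*17/1959 = -303297/653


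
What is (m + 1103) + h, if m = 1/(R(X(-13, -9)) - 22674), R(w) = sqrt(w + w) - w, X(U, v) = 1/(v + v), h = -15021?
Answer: -2318333977222204/166570913197 - 108*I/166570913197 ≈ -13918.0 - 6.4837e-10*I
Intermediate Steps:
X(U, v) = 1/(2*v)
R(w) = -w + sqrt(2)*sqrt(w) (R(w) = sqrt(2*w) - w = sqrt(2)*sqrt(w) - w = -w + sqrt(2)*sqrt(w))
m = 324*(-408131/18 - I/3)/166570913197 (m = 1/((-1/(2*(-9)) + sqrt(2)*sqrt((1/2)/(-9))) - 22674) = 1/((-(-1)/(2*9) + sqrt(2)*sqrt((1/2)*(-1/9))) - 22674) = 1/((-1*(-1/18) + sqrt(2)*sqrt(-1/18)) - 22674) = 1/((1/18 + sqrt(2)*(I*sqrt(2)/6)) - 22674) = 1/((1/18 + I/3) - 22674) = 1/(-408131/18 + I/3) = 324*(-408131/18 - I/3)/166570913197 ≈ -4.4103e-5 - 6.4837e-10*I)
(m + 1103) + h = ((-7346358/166570913197 - 108*I/166570913197) + 1103) - 15021 = (183727709909933/166570913197 - 108*I/166570913197) - 15021 = -2318333977222204/166570913197 - 108*I/166570913197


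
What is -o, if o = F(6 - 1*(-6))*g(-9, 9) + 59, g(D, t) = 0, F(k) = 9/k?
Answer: -59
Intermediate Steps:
o = 59 (o = (9/(6 - 1*(-6)))*0 + 59 = (9/(6 + 6))*0 + 59 = (9/12)*0 + 59 = (9*(1/12))*0 + 59 = (¾)*0 + 59 = 0 + 59 = 59)
-o = -1*59 = -59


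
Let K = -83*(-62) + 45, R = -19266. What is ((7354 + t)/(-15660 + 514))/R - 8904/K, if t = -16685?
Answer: -2598260888965/1514748521676 ≈ -1.7153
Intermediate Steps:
K = 5191 (K = 5146 + 45 = 5191)
((7354 + t)/(-15660 + 514))/R - 8904/K = ((7354 - 16685)/(-15660 + 514))/(-19266) - 8904/5191 = -9331/(-15146)*(-1/19266) - 8904*1/5191 = -9331*(-1/15146)*(-1/19266) - 8904/5191 = (9331/15146)*(-1/19266) - 8904/5191 = -9331/291802836 - 8904/5191 = -2598260888965/1514748521676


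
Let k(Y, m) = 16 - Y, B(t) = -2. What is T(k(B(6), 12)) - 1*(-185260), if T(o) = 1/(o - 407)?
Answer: 72066139/389 ≈ 1.8526e+5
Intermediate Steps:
T(o) = 1/(-407 + o)
T(k(B(6), 12)) - 1*(-185260) = 1/(-407 + (16 - 1*(-2))) - 1*(-185260) = 1/(-407 + (16 + 2)) + 185260 = 1/(-407 + 18) + 185260 = 1/(-389) + 185260 = -1/389 + 185260 = 72066139/389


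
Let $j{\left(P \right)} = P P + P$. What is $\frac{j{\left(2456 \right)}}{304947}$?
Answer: $\frac{670488}{33883} \approx 19.788$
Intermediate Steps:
$j{\left(P \right)} = P + P^{2}$ ($j{\left(P \right)} = P^{2} + P = P + P^{2}$)
$\frac{j{\left(2456 \right)}}{304947} = \frac{2456 \left(1 + 2456\right)}{304947} = 2456 \cdot 2457 \cdot \frac{1}{304947} = 6034392 \cdot \frac{1}{304947} = \frac{670488}{33883}$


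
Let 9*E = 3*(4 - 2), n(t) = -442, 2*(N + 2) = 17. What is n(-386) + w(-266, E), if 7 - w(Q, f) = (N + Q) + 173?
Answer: -697/2 ≈ -348.50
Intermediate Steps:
N = 13/2 (N = -2 + (½)*17 = -2 + 17/2 = 13/2 ≈ 6.5000)
E = ⅔ (E = (3*(4 - 2))/9 = (3*2)/9 = (⅑)*6 = ⅔ ≈ 0.66667)
w(Q, f) = -345/2 - Q (w(Q, f) = 7 - ((13/2 + Q) + 173) = 7 - (359/2 + Q) = 7 + (-359/2 - Q) = -345/2 - Q)
n(-386) + w(-266, E) = -442 + (-345/2 - 1*(-266)) = -442 + (-345/2 + 266) = -442 + 187/2 = -697/2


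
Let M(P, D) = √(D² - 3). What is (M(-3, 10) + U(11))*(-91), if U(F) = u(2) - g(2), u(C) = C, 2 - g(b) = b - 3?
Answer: 91 - 91*√97 ≈ -805.25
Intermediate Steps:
M(P, D) = √(-3 + D²)
g(b) = 5 - b (g(b) = 2 - (b - 3) = 2 - (-3 + b) = 2 + (3 - b) = 5 - b)
U(F) = -1 (U(F) = 2 - (5 - 1*2) = 2 - (5 - 2) = 2 - 1*3 = 2 - 3 = -1)
(M(-3, 10) + U(11))*(-91) = (√(-3 + 10²) - 1)*(-91) = (√(-3 + 100) - 1)*(-91) = (√97 - 1)*(-91) = (-1 + √97)*(-91) = 91 - 91*√97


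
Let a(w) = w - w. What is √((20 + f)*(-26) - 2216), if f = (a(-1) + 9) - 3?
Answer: 2*I*√723 ≈ 53.777*I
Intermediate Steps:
a(w) = 0
f = 6 (f = (0 + 9) - 3 = 9 - 3 = 6)
√((20 + f)*(-26) - 2216) = √((20 + 6)*(-26) - 2216) = √(26*(-26) - 2216) = √(-676 - 2216) = √(-2892) = 2*I*√723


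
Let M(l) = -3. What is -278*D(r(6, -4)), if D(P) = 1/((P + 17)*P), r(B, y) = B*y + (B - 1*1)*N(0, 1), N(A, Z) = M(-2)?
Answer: -139/429 ≈ -0.32401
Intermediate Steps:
N(A, Z) = -3
r(B, y) = 3 - 3*B + B*y (r(B, y) = B*y + (B - 1*1)*(-3) = B*y + (B - 1)*(-3) = B*y + (-1 + B)*(-3) = B*y + (3 - 3*B) = 3 - 3*B + B*y)
D(P) = 1/(P*(17 + P)) (D(P) = 1/((17 + P)*P) = 1/(P*(17 + P)))
-278*D(r(6, -4)) = -278/((3 - 3*6 + 6*(-4))*(17 + (3 - 3*6 + 6*(-4)))) = -278/((3 - 18 - 24)*(17 + (3 - 18 - 24))) = -278/((-39)*(17 - 39)) = -(-278)/(39*(-22)) = -(-278)*(-1)/(39*22) = -278*1/858 = -139/429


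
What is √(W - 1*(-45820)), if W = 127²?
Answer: √61949 ≈ 248.90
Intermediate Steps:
W = 16129
√(W - 1*(-45820)) = √(16129 - 1*(-45820)) = √(16129 + 45820) = √61949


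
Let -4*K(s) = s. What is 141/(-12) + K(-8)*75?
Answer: 553/4 ≈ 138.25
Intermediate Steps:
K(s) = -s/4
141/(-12) + K(-8)*75 = 141/(-12) - ¼*(-8)*75 = 141*(-1/12) + 2*75 = -47/4 + 150 = 553/4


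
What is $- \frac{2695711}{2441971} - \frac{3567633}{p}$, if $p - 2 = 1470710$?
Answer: $- \frac{12676670840875}{3591436053352} \approx -3.5297$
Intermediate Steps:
$p = 1470712$ ($p = 2 + 1470710 = 1470712$)
$- \frac{2695711}{2441971} - \frac{3567633}{p} = - \frac{2695711}{2441971} - \frac{3567633}{1470712} = - \frac{12676670840875}{3591436053352}$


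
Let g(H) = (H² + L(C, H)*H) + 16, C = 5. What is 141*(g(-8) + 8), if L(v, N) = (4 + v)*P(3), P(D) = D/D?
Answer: 2256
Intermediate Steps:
P(D) = 1
L(v, N) = 4 + v (L(v, N) = (4 + v)*1 = 4 + v)
g(H) = 16 + H² + 9*H (g(H) = (H² + (4 + 5)*H) + 16 = (H² + 9*H) + 16 = 16 + H² + 9*H)
141*(g(-8) + 8) = 141*((16 + (-8)² + 9*(-8)) + 8) = 141*((16 + 64 - 72) + 8) = 141*(8 + 8) = 141*16 = 2256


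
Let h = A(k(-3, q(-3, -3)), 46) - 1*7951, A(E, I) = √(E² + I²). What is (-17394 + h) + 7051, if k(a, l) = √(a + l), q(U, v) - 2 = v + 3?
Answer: -18294 + 3*√235 ≈ -18248.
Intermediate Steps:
q(U, v) = 5 + v (q(U, v) = 2 + (v + 3) = 2 + (3 + v) = 5 + v)
h = -7951 + 3*√235 (h = √((√(-3 + (5 - 3)))² + 46²) - 1*7951 = √((√(-3 + 2))² + 2116) - 7951 = √((√(-1))² + 2116) - 7951 = √(I² + 2116) - 7951 = √(-1 + 2116) - 7951 = √2115 - 7951 = 3*√235 - 7951 = -7951 + 3*√235 ≈ -7905.0)
(-17394 + h) + 7051 = (-17394 + (-7951 + 3*√235)) + 7051 = (-25345 + 3*√235) + 7051 = -18294 + 3*√235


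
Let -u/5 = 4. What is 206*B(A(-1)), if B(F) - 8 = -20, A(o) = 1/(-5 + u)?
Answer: -2472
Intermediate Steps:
u = -20 (u = -5*4 = -20)
A(o) = -1/25 (A(o) = 1/(-5 - 20) = 1/(-25) = -1/25)
B(F) = -12 (B(F) = 8 - 20 = -12)
206*B(A(-1)) = 206*(-12) = -2472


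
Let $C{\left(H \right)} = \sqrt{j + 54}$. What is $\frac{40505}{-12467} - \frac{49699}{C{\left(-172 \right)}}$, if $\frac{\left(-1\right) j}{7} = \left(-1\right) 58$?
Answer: $- \frac{40505}{12467} - \frac{49699 \sqrt{115}}{230} \approx -2320.5$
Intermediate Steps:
$j = 406$ ($j = - 7 \left(\left(-1\right) 58\right) = \left(-7\right) \left(-58\right) = 406$)
$C{\left(H \right)} = 2 \sqrt{115}$ ($C{\left(H \right)} = \sqrt{406 + 54} = \sqrt{460} = 2 \sqrt{115}$)
$\frac{40505}{-12467} - \frac{49699}{C{\left(-172 \right)}} = \frac{40505}{-12467} - \frac{49699}{2 \sqrt{115}} = 40505 \left(- \frac{1}{12467}\right) - 49699 \frac{\sqrt{115}}{230} = - \frac{40505}{12467} - \frac{49699 \sqrt{115}}{230}$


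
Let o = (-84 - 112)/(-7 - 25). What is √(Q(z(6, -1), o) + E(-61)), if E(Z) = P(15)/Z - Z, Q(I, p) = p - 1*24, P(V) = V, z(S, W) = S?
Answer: 15*√11346/244 ≈ 6.5482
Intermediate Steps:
o = 49/8 (o = -196/(-32) = -196*(-1/32) = 49/8 ≈ 6.1250)
Q(I, p) = -24 + p (Q(I, p) = p - 24 = -24 + p)
E(Z) = -Z + 15/Z (E(Z) = 15/Z - Z = -Z + 15/Z)
√(Q(z(6, -1), o) + E(-61)) = √((-24 + 49/8) + (-1*(-61) + 15/(-61))) = √(-143/8 + (61 + 15*(-1/61))) = √(-143/8 + (61 - 15/61)) = √(-143/8 + 3706/61) = √(20925/488) = 15*√11346/244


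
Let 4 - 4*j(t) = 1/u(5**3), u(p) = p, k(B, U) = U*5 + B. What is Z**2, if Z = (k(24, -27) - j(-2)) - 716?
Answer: 171395172001/250000 ≈ 6.8558e+5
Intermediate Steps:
k(B, U) = B + 5*U (k(B, U) = 5*U + B = B + 5*U)
j(t) = 499/500 (j(t) = 1 - 1/(4*(5**3)) = 1 - 1/4/125 = 1 - 1/4*1/125 = 1 - 1/500 = 499/500)
Z = -413999/500 (Z = ((24 + 5*(-27)) - 1*499/500) - 716 = ((24 - 135) - 499/500) - 716 = (-111 - 499/500) - 716 = -55999/500 - 716 = -413999/500 ≈ -828.00)
Z**2 = (-413999/500)**2 = 171395172001/250000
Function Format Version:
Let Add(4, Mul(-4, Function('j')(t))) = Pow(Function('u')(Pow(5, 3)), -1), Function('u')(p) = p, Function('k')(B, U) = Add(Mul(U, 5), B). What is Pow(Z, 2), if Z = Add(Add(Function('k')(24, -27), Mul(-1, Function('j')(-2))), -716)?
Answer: Rational(171395172001, 250000) ≈ 6.8558e+5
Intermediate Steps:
Function('k')(B, U) = Add(B, Mul(5, U)) (Function('k')(B, U) = Add(Mul(5, U), B) = Add(B, Mul(5, U)))
Function('j')(t) = Rational(499, 500) (Function('j')(t) = Add(1, Mul(Rational(-1, 4), Pow(Pow(5, 3), -1))) = Add(1, Mul(Rational(-1, 4), Pow(125, -1))) = Add(1, Mul(Rational(-1, 4), Rational(1, 125))) = Add(1, Rational(-1, 500)) = Rational(499, 500))
Z = Rational(-413999, 500) (Z = Add(Add(Add(24, Mul(5, -27)), Mul(-1, Rational(499, 500))), -716) = Add(Add(Add(24, -135), Rational(-499, 500)), -716) = Add(Add(-111, Rational(-499, 500)), -716) = Add(Rational(-55999, 500), -716) = Rational(-413999, 500) ≈ -828.00)
Pow(Z, 2) = Pow(Rational(-413999, 500), 2) = Rational(171395172001, 250000)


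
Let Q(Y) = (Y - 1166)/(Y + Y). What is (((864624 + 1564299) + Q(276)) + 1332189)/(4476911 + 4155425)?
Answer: 1038066467/2382524736 ≈ 0.43570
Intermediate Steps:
Q(Y) = (-1166 + Y)/(2*Y) (Q(Y) = (-1166 + Y)/((2*Y)) = (-1166 + Y)*(1/(2*Y)) = (-1166 + Y)/(2*Y))
(((864624 + 1564299) + Q(276)) + 1332189)/(4476911 + 4155425) = (((864624 + 1564299) + (1/2)*(-1166 + 276)/276) + 1332189)/(4476911 + 4155425) = ((2428923 + (1/2)*(1/276)*(-890)) + 1332189)/8632336 = ((2428923 - 445/276) + 1332189)*(1/8632336) = (670382303/276 + 1332189)*(1/8632336) = (1038066467/276)*(1/8632336) = 1038066467/2382524736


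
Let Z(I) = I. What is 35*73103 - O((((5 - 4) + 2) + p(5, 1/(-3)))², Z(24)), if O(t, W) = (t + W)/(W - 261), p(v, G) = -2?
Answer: 606389410/237 ≈ 2.5586e+6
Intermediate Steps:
O(t, W) = (W + t)/(-261 + W)
35*73103 - O((((5 - 4) + 2) + p(5, 1/(-3)))², Z(24)) = 35*73103 - (24 + (((5 - 4) + 2) - 2)²)/(-261 + 24) = 2558605 - (24 + ((1 + 2) - 2)²)/(-237) = 2558605 - (-1)*(24 + (3 - 2)²)/237 = 2558605 - (-1)*(24 + 1²)/237 = 2558605 - (-1)*(24 + 1)/237 = 2558605 - (-1)*25/237 = 2558605 - 1*(-25/237) = 2558605 + 25/237 = 606389410/237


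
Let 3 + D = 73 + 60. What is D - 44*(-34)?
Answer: 1626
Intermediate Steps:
D = 130 (D = -3 + (73 + 60) = -3 + 133 = 130)
D - 44*(-34) = 130 - 44*(-34) = 130 + 1496 = 1626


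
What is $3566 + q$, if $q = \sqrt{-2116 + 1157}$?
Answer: $3566 + i \sqrt{959} \approx 3566.0 + 30.968 i$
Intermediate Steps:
$q = i \sqrt{959}$ ($q = \sqrt{-959} = i \sqrt{959} \approx 30.968 i$)
$3566 + q = 3566 + i \sqrt{959}$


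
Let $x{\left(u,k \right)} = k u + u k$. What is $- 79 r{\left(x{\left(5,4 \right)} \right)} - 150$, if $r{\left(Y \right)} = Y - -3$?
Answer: $-3547$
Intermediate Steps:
$x{\left(u,k \right)} = 2 k u$ ($x{\left(u,k \right)} = k u + k u = 2 k u$)
$r{\left(Y \right)} = 3 + Y$ ($r{\left(Y \right)} = Y + 3 = 3 + Y$)
$- 79 r{\left(x{\left(5,4 \right)} \right)} - 150 = - 79 \left(3 + 2 \cdot 4 \cdot 5\right) - 150 = - 79 \left(3 + 40\right) - 150 = \left(-79\right) 43 - 150 = -3397 - 150 = -3547$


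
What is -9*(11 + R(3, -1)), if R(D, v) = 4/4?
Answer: -108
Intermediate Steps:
R(D, v) = 1 (R(D, v) = 4*(¼) = 1)
-9*(11 + R(3, -1)) = -9*(11 + 1) = -9*12 = -108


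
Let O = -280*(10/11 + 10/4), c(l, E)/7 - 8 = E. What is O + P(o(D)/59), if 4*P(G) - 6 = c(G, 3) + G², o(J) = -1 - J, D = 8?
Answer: -35755739/38291 ≈ -933.79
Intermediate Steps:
c(l, E) = 56 + 7*E
O = -10500/11 (O = -280*(10*(1/11) + 10*(¼)) = -280*(10/11 + 5/2) = -280*75/22 = -10500/11 ≈ -954.54)
P(G) = 83/4 + G²/4 (P(G) = 3/2 + ((56 + 7*3) + G²)/4 = 3/2 + ((56 + 21) + G²)/4 = 3/2 + (77 + G²)/4 = 3/2 + (77/4 + G²/4) = 83/4 + G²/4)
O + P(o(D)/59) = -10500/11 + (83/4 + ((-1 - 1*8)/59)²/4) = -10500/11 + (83/4 + ((-1 - 8)*(1/59))²/4) = -10500/11 + (83/4 + (-9*1/59)²/4) = -10500/11 + (83/4 + (-9/59)²/4) = -10500/11 + (83/4 + (¼)*(81/3481)) = -10500/11 + (83/4 + 81/13924) = -10500/11 + 72251/3481 = -35755739/38291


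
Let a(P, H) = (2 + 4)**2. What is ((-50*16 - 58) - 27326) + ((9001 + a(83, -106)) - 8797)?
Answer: -27944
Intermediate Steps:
a(P, H) = 36 (a(P, H) = 6**2 = 36)
((-50*16 - 58) - 27326) + ((9001 + a(83, -106)) - 8797) = ((-50*16 - 58) - 27326) + ((9001 + 36) - 8797) = ((-800 - 58) - 27326) + (9037 - 8797) = (-858 - 27326) + 240 = -28184 + 240 = -27944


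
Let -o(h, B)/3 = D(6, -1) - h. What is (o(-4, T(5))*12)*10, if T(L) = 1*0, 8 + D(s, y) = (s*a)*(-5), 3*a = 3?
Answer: 12240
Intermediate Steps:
a = 1 (a = (⅓)*3 = 1)
D(s, y) = -8 - 5*s (D(s, y) = -8 + (s*1)*(-5) = -8 + s*(-5) = -8 - 5*s)
T(L) = 0
o(h, B) = 114 + 3*h (o(h, B) = -3*((-8 - 5*6) - h) = -3*((-8 - 30) - h) = -3*(-38 - h) = 114 + 3*h)
(o(-4, T(5))*12)*10 = ((114 + 3*(-4))*12)*10 = ((114 - 12)*12)*10 = (102*12)*10 = 1224*10 = 12240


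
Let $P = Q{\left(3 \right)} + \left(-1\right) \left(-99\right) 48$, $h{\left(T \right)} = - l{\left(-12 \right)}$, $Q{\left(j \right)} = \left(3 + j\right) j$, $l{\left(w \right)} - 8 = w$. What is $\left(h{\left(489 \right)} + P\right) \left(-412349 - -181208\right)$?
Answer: $-1103467134$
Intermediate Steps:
$l{\left(w \right)} = 8 + w$
$Q{\left(j \right)} = j \left(3 + j\right)$
$h{\left(T \right)} = 4$ ($h{\left(T \right)} = - (8 - 12) = \left(-1\right) \left(-4\right) = 4$)
$P = 4770$ ($P = 3 \left(3 + 3\right) + \left(-1\right) \left(-99\right) 48 = 3 \cdot 6 + 99 \cdot 48 = 18 + 4752 = 4770$)
$\left(h{\left(489 \right)} + P\right) \left(-412349 - -181208\right) = \left(4 + 4770\right) \left(-412349 - -181208\right) = 4774 \left(-412349 + \left(-156 + 181364\right)\right) = 4774 \left(-412349 + 181208\right) = 4774 \left(-231141\right) = -1103467134$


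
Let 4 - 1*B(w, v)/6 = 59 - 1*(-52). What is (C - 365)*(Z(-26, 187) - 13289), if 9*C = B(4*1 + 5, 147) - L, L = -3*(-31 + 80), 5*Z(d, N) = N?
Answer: 5565672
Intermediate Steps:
Z(d, N) = N/5
B(w, v) = -642 (B(w, v) = 24 - 6*(59 - 1*(-52)) = 24 - 6*(59 + 52) = 24 - 6*111 = 24 - 666 = -642)
L = -147 (L = -3*49 = -147)
C = -55 (C = (-642 - 1*(-147))/9 = (-642 + 147)/9 = (⅑)*(-495) = -55)
(C - 365)*(Z(-26, 187) - 13289) = (-55 - 365)*((⅕)*187 - 13289) = -420*(187/5 - 13289) = -420*(-66258/5) = 5565672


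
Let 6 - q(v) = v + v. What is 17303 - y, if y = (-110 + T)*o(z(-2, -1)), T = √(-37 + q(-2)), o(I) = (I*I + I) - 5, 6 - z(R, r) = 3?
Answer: 18073 - 21*I*√3 ≈ 18073.0 - 36.373*I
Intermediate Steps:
q(v) = 6 - 2*v (q(v) = 6 - (v + v) = 6 - 2*v)
z(R, r) = 3 (z(R, r) = 6 - 1*3 = 6 - 3 = 3)
o(I) = -5 + I + I² (o(I) = (I² + I) - 5 = (I + I²) - 5 = -5 + I + I²)
T = 3*I*√3 (T = √(-37 + (6 - 2*(-2))) = √(-37 + (6 + 4)) = √(-37 + 10) = √(-27) = 3*I*√3 ≈ 5.1962*I)
y = -770 + 21*I*√3 (y = (-110 + 3*I*√3)*(-5 + 3 + 3²) = (-110 + 3*I*√3)*(-5 + 3 + 9) = (-110 + 3*I*√3)*7 = -770 + 21*I*√3 ≈ -770.0 + 36.373*I)
17303 - y = 17303 - (-770 + 21*I*√3) = 17303 + (770 - 21*I*√3) = 18073 - 21*I*√3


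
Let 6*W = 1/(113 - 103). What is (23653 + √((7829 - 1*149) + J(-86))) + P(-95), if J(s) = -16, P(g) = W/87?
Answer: 123468661/5220 + 4*√479 ≈ 23741.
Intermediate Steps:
W = 1/60 (W = 1/(6*(113 - 103)) = (⅙)/10 = (⅙)*(⅒) = 1/60 ≈ 0.016667)
P(g) = 1/5220 (P(g) = (1/60)/87 = (1/60)*(1/87) = 1/5220)
(23653 + √((7829 - 1*149) + J(-86))) + P(-95) = (23653 + √((7829 - 1*149) - 16)) + 1/5220 = (23653 + √((7829 - 149) - 16)) + 1/5220 = (23653 + √(7680 - 16)) + 1/5220 = (23653 + √7664) + 1/5220 = (23653 + 4*√479) + 1/5220 = 123468661/5220 + 4*√479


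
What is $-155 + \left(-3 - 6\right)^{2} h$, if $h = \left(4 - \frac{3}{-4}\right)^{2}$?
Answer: $\frac{26761}{16} \approx 1672.6$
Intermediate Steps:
$h = \frac{361}{16}$ ($h = \left(4 - - \frac{3}{4}\right)^{2} = \left(4 + \frac{3}{4}\right)^{2} = \left(\frac{19}{4}\right)^{2} = \frac{361}{16} \approx 22.563$)
$-155 + \left(-3 - 6\right)^{2} h = -155 + \left(-3 - 6\right)^{2} \cdot \frac{361}{16} = -155 + \left(-9\right)^{2} \cdot \frac{361}{16} = -155 + 81 \cdot \frac{361}{16} = -155 + \frac{29241}{16} = \frac{26761}{16}$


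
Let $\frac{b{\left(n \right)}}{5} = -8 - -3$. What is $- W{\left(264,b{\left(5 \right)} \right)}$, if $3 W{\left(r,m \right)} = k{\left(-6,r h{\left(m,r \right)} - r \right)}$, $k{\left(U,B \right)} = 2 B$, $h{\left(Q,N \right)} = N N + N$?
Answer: $-12312784$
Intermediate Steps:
$h{\left(Q,N \right)} = N + N^{2}$ ($h{\left(Q,N \right)} = N^{2} + N = N + N^{2}$)
$b{\left(n \right)} = -25$ ($b{\left(n \right)} = 5 \left(-8 - -3\right) = 5 \left(-8 + 3\right) = 5 \left(-5\right) = -25$)
$W{\left(r,m \right)} = - \frac{2 r}{3} + \frac{2 r^{2} \left(1 + r\right)}{3}$ ($W{\left(r,m \right)} = \frac{2 \left(r r \left(1 + r\right) - r\right)}{3} = \frac{2 \left(r^{2} \left(1 + r\right) - r\right)}{3} = \frac{2 \left(- r + r^{2} \left(1 + r\right)\right)}{3} = \frac{- 2 r + 2 r^{2} \left(1 + r\right)}{3} = - \frac{2 r}{3} + \frac{2 r^{2} \left(1 + r\right)}{3}$)
$- W{\left(264,b{\left(5 \right)} \right)} = - \frac{2 \cdot 264 \left(-1 + 264 \left(1 + 264\right)\right)}{3} = - \frac{2 \cdot 264 \left(-1 + 264 \cdot 265\right)}{3} = - \frac{2 \cdot 264 \left(-1 + 69960\right)}{3} = - \frac{2 \cdot 264 \cdot 69959}{3} = \left(-1\right) 12312784 = -12312784$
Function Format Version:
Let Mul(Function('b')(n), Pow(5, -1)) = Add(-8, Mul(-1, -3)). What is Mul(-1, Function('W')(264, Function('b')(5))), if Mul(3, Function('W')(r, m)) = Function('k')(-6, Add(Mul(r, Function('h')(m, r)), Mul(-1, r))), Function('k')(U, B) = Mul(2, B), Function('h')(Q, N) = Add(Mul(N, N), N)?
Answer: -12312784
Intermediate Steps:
Function('h')(Q, N) = Add(N, Pow(N, 2)) (Function('h')(Q, N) = Add(Pow(N, 2), N) = Add(N, Pow(N, 2)))
Function('b')(n) = -25 (Function('b')(n) = Mul(5, Add(-8, Mul(-1, -3))) = Mul(5, Add(-8, 3)) = Mul(5, -5) = -25)
Function('W')(r, m) = Add(Mul(Rational(-2, 3), r), Mul(Rational(2, 3), Pow(r, 2), Add(1, r))) (Function('W')(r, m) = Mul(Rational(1, 3), Mul(2, Add(Mul(r, Mul(r, Add(1, r))), Mul(-1, r)))) = Mul(Rational(1, 3), Mul(2, Add(Mul(Pow(r, 2), Add(1, r)), Mul(-1, r)))) = Mul(Rational(1, 3), Mul(2, Add(Mul(-1, r), Mul(Pow(r, 2), Add(1, r))))) = Mul(Rational(1, 3), Add(Mul(-2, r), Mul(2, Pow(r, 2), Add(1, r)))) = Add(Mul(Rational(-2, 3), r), Mul(Rational(2, 3), Pow(r, 2), Add(1, r))))
Mul(-1, Function('W')(264, Function('b')(5))) = Mul(-1, Mul(Rational(2, 3), 264, Add(-1, Mul(264, Add(1, 264))))) = Mul(-1, Mul(Rational(2, 3), 264, Add(-1, Mul(264, 265)))) = Mul(-1, Mul(Rational(2, 3), 264, Add(-1, 69960))) = Mul(-1, Mul(Rational(2, 3), 264, 69959)) = Mul(-1, 12312784) = -12312784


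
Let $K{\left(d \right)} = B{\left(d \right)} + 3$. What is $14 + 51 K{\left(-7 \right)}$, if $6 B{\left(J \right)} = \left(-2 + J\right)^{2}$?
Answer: $\frac{1711}{2} \approx 855.5$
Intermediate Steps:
$B{\left(J \right)} = \frac{\left(-2 + J\right)^{2}}{6}$
$K{\left(d \right)} = 3 + \frac{\left(-2 + d\right)^{2}}{6}$ ($K{\left(d \right)} = \frac{\left(-2 + d\right)^{2}}{6} + 3 = 3 + \frac{\left(-2 + d\right)^{2}}{6}$)
$14 + 51 K{\left(-7 \right)} = 14 + 51 \left(3 + \frac{\left(-2 - 7\right)^{2}}{6}\right) = 14 + 51 \left(3 + \frac{\left(-9\right)^{2}}{6}\right) = 14 + 51 \left(3 + \frac{1}{6} \cdot 81\right) = 14 + 51 \left(3 + \frac{27}{2}\right) = 14 + 51 \cdot \frac{33}{2} = 14 + \frac{1683}{2} = \frac{1711}{2}$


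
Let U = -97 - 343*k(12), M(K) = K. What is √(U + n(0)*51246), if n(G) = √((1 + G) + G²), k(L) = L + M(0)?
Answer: √47033 ≈ 216.87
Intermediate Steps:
k(L) = L (k(L) = L + 0 = L)
U = -4213 (U = -97 - 343*12 = -97 - 4116 = -4213)
n(G) = √(1 + G + G²)
√(U + n(0)*51246) = √(-4213 + √(1 + 0 + 0²)*51246) = √(-4213 + √(1 + 0 + 0)*51246) = √(-4213 + √1*51246) = √(-4213 + 1*51246) = √(-4213 + 51246) = √47033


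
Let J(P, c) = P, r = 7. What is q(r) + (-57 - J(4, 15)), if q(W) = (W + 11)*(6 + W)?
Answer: 173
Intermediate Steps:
q(W) = (6 + W)*(11 + W) (q(W) = (11 + W)*(6 + W) = (6 + W)*(11 + W))
q(r) + (-57 - J(4, 15)) = (66 + 7**2 + 17*7) + (-57 - 1*4) = (66 + 49 + 119) + (-57 - 4) = 234 - 61 = 173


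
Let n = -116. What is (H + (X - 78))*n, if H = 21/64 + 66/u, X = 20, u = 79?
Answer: 8333585/1264 ≈ 6593.0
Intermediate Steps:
H = 5883/5056 (H = 21/64 + 66/79 = 5883/5056 ≈ 1.1636)
(H + (X - 78))*n = (5883/5056 + (20 - 78))*(-116) = (5883/5056 - 58)*(-116) = -287365/5056*(-116) = 8333585/1264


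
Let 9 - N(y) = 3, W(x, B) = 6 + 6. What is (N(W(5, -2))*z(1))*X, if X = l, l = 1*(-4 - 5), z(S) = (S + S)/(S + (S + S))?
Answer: -36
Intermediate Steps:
W(x, B) = 12
z(S) = 2/3 (z(S) = (2*S)/(S + 2*S) = (2*S)/((3*S)) = (2*S)*(1/(3*S)) = 2/3)
N(y) = 6 (N(y) = 9 - 1*3 = 9 - 3 = 6)
l = -9 (l = 1*(-9) = -9)
X = -9
(N(W(5, -2))*z(1))*X = (6*(2/3))*(-9) = 4*(-9) = -36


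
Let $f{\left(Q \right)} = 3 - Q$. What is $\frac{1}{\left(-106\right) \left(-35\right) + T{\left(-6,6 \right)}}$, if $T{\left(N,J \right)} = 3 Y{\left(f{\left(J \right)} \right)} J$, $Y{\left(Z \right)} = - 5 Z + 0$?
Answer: $\frac{1}{3980} \approx 0.00025126$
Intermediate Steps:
$Y{\left(Z \right)} = - 5 Z$
$T{\left(N,J \right)} = J \left(-45 + 15 J\right)$ ($T{\left(N,J \right)} = 3 \left(- 5 \left(3 - J\right)\right) J = 3 \left(-15 + 5 J\right) J = \left(-45 + 15 J\right) J = J \left(-45 + 15 J\right)$)
$\frac{1}{\left(-106\right) \left(-35\right) + T{\left(-6,6 \right)}} = \frac{1}{\left(-106\right) \left(-35\right) + 15 \cdot 6 \left(-3 + 6\right)} = \frac{1}{3710 + 15 \cdot 6 \cdot 3} = \frac{1}{3710 + 270} = \frac{1}{3980}$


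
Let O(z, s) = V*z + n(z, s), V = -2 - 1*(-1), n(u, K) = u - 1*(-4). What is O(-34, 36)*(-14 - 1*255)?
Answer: -1076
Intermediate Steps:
n(u, K) = 4 + u (n(u, K) = u + 4 = 4 + u)
V = -1 (V = -2 + 1 = -1)
O(z, s) = 4 (O(z, s) = -z + (4 + z) = 4)
O(-34, 36)*(-14 - 1*255) = 4*(-14 - 1*255) = 4*(-14 - 255) = 4*(-269) = -1076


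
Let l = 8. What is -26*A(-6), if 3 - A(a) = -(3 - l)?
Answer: 52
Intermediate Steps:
A(a) = -2 (A(a) = 3 - (-1)*(3 - 1*8) = 3 - (-1)*(3 - 8) = 3 - (-1)*(-5) = 3 - 1*5 = 3 - 5 = -2)
-26*A(-6) = -26*(-2) = 52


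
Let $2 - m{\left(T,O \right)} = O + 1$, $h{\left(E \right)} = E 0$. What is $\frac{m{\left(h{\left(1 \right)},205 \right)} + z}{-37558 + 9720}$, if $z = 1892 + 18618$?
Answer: $- \frac{10153}{13919} \approx -0.72943$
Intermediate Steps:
$h{\left(E \right)} = 0$
$z = 20510$
$m{\left(T,O \right)} = 1 - O$ ($m{\left(T,O \right)} = 2 - \left(O + 1\right) = 2 - \left(1 + O\right) = 1 - O$)
$\frac{m{\left(h{\left(1 \right)},205 \right)} + z}{-37558 + 9720} = \frac{\left(1 - 205\right) + 20510}{-37558 + 9720} = \frac{\left(1 - 205\right) + 20510}{-27838} = \left(-204 + 20510\right) \left(- \frac{1}{27838}\right) = 20306 \left(- \frac{1}{27838}\right) = - \frac{10153}{13919}$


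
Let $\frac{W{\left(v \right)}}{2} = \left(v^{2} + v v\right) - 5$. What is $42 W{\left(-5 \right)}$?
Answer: $3780$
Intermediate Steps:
$W{\left(v \right)} = -10 + 4 v^{2}$ ($W{\left(v \right)} = 2 \left(\left(v^{2} + v v\right) - 5\right) = 2 \left(\left(v^{2} + v^{2}\right) - 5\right) = 2 \left(2 v^{2} - 5\right) = 2 \left(-5 + 2 v^{2}\right) = -10 + 4 v^{2}$)
$42 W{\left(-5 \right)} = 42 \left(-10 + 4 \left(-5\right)^{2}\right) = 42 \left(-10 + 4 \cdot 25\right) = 42 \left(-10 + 100\right) = 42 \cdot 90 = 3780$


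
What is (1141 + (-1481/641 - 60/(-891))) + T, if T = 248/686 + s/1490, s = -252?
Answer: 55407589233274/48647986695 ≈ 1138.9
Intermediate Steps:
T = 49162/255535 (T = 248/686 - 252/1490 = 248*(1/686) - 252*1/1490 = 124/343 - 126/745 = 49162/255535 ≈ 0.19239)
(1141 + (-1481/641 - 60/(-891))) + T = (1141 + (-1481/641 - 60/(-891))) + 49162/255535 = (1141 + (-1481*1/641 - 60*(-1/891))) + 49162/255535 = (1141 + (-1481/641 + 20/297)) + 49162/255535 = (1141 - 427037/190377) + 49162/255535 = 216793120/190377 + 49162/255535 = 55407589233274/48647986695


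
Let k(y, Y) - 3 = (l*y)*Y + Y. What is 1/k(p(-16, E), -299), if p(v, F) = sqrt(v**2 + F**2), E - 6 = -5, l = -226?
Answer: 74/293381249929 + 33787*sqrt(257)/586762499858 ≈ 9.2336e-7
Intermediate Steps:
E = 1 (E = 6 - 5 = 1)
p(v, F) = sqrt(F**2 + v**2)
k(y, Y) = 3 + Y - 226*Y*y (k(y, Y) = 3 + ((-226*y)*Y + Y) = 3 + (-226*Y*y + Y) = 3 + (Y - 226*Y*y) = 3 + Y - 226*Y*y)
1/k(p(-16, E), -299) = 1/(3 - 299 - 226*(-299)*sqrt(1**2 + (-16)**2)) = 1/(3 - 299 - 226*(-299)*sqrt(1 + 256)) = 1/(3 - 299 - 226*(-299)*sqrt(257)) = 1/(3 - 299 + 67574*sqrt(257)) = 1/(-296 + 67574*sqrt(257))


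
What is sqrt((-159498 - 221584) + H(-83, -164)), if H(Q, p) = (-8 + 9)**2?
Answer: I*sqrt(381081) ≈ 617.32*I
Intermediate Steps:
H(Q, p) = 1 (H(Q, p) = 1**2 = 1)
sqrt((-159498 - 221584) + H(-83, -164)) = sqrt((-159498 - 221584) + 1) = sqrt(-381082 + 1) = sqrt(-381081) = I*sqrt(381081)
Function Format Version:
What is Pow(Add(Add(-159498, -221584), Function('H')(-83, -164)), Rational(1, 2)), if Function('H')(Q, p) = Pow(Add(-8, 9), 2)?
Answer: Mul(I, Pow(381081, Rational(1, 2))) ≈ Mul(617.32, I)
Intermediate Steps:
Function('H')(Q, p) = 1 (Function('H')(Q, p) = Pow(1, 2) = 1)
Pow(Add(Add(-159498, -221584), Function('H')(-83, -164)), Rational(1, 2)) = Pow(Add(Add(-159498, -221584), 1), Rational(1, 2)) = Pow(Add(-381082, 1), Rational(1, 2)) = Pow(-381081, Rational(1, 2)) = Mul(I, Pow(381081, Rational(1, 2)))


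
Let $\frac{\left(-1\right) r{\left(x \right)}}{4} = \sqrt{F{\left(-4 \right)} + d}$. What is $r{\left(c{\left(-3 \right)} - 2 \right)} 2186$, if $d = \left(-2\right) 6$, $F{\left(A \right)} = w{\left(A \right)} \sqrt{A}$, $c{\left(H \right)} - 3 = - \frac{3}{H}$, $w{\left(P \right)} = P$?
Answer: $- 17488 \sqrt{-3 - 2 i} \approx -9622.8 + 31782.0 i$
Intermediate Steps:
$c{\left(H \right)} = 3 - \frac{3}{H}$
$F{\left(A \right)} = A^{\frac{3}{2}}$ ($F{\left(A \right)} = A \sqrt{A} = A^{\frac{3}{2}}$)
$d = -12$
$r{\left(x \right)} = - 4 \sqrt{-12 - 8 i}$ ($r{\left(x \right)} = - 4 \sqrt{\left(-4\right)^{\frac{3}{2}} - 12} = - 4 \sqrt{- 8 i - 12} = - 4 \sqrt{-12 - 8 i}$)
$r{\left(c{\left(-3 \right)} - 2 \right)} 2186 = - 8 \sqrt{-3 - 2 i} 2186 = - 17488 \sqrt{-3 - 2 i}$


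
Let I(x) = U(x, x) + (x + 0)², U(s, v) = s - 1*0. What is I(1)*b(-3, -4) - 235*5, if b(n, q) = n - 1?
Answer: -1183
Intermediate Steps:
U(s, v) = s (U(s, v) = s + 0 = s)
b(n, q) = -1 + n
I(x) = x + x² (I(x) = x + (x + 0)² = x + x²)
I(1)*b(-3, -4) - 235*5 = (1*(1 + 1))*(-1 - 3) - 235*5 = (1*2)*(-4) - 47*25 = 2*(-4) - 1175 = -8 - 1175 = -1183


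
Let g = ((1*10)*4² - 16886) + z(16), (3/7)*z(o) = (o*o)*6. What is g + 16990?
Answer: 3848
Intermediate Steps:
z(o) = 14*o² (z(o) = 7*((o*o)*6)/3 = 7*(o²*6)/3 = 7*(6*o²)/3 = 14*o²)
g = -13142 (g = ((1*10)*4² - 16886) + 14*16² = (10*16 - 16886) + 14*256 = (160 - 16886) + 3584 = -16726 + 3584 = -13142)
g + 16990 = -13142 + 16990 = 3848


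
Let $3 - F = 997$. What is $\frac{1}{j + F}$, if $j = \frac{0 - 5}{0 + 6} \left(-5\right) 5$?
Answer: $- \frac{6}{5839} \approx -0.0010276$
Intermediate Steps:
$F = -994$ ($F = 3 - 997 = -994$)
$j = \frac{125}{6}$ ($j = - \frac{5}{6} \left(-5\right) 5 = \left(-5\right) \frac{1}{6} \left(-5\right) 5 = \left(- \frac{5}{6}\right) \left(-5\right) 5 = \frac{25}{6} \cdot 5 = \frac{125}{6} \approx 20.833$)
$\frac{1}{j + F} = \frac{1}{\frac{125}{6} - 994} = \frac{1}{- \frac{5839}{6}} = - \frac{6}{5839}$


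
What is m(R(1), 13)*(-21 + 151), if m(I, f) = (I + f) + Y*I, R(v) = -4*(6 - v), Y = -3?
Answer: 6890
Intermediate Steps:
R(v) = -24 + 4*v
m(I, f) = f - 2*I (m(I, f) = (I + f) - 3*I = f - 2*I)
m(R(1), 13)*(-21 + 151) = (13 - 2*(-24 + 4*1))*(-21 + 151) = (13 - 2*(-24 + 4))*130 = (13 - 2*(-20))*130 = (13 + 40)*130 = 53*130 = 6890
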